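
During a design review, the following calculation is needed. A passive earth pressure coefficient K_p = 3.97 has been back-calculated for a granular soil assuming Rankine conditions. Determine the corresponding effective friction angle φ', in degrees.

36.7°

K_p = (1+sin φ)/(1−sin φ) ⇒ sin φ = (K_p − 1)/(K_p + 1) = 0.5976.
φ = arcsin(0.5976) = 36.70°.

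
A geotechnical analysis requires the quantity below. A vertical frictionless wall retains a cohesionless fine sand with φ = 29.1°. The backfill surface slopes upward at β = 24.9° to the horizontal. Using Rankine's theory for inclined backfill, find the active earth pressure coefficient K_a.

0.523

K_a = cos β · (cos β − √(cos²β − cos²φ)) / (cos β + √(cos²β − cos²φ)).
cos β = 0.9070, cos φ = 0.8738, √(cos²β − cos²φ) = 0.2434.
K_a = 0.9070 × (0.9070 − 0.2434)/(0.9070 + 0.2434) = 0.5232.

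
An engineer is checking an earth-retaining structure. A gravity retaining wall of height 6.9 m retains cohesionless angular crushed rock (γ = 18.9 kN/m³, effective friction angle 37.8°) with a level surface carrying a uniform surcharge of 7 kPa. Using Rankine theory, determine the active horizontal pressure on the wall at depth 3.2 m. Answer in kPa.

16.2 kPa

K_a = (1 − sin φ)/(1 + sin φ) = 0.2400.
σ_v = γz + q = 18.9 × 3.2 + 7 = 67.48 kPa.
σ_h = K_a σ_v = 0.2400 × 67.48 = 16.20 kPa.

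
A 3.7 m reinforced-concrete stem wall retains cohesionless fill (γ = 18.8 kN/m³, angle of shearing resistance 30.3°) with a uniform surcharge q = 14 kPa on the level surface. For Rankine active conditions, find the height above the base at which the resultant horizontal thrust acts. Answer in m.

1.41 m

K_a = 0.3293.
Triangular part P₁ = ½K_aγH² = 42.38 at H/3 = 1.233 m; rectangular part P₂ = K_a q H = 17.06 at H/2 = 1.850 m.
ȳ = (P₁·1.233 + P₂·1.850)/(P₁+P₂) = 1.410 m.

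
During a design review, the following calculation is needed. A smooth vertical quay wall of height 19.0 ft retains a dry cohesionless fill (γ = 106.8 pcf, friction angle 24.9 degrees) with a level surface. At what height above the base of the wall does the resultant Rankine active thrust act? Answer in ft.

K_a = 0.4074.
The pressure distribution is triangular, so the resultant acts at H/3 above the base = 19.0/3 = 6.333 ft.

6.33 ft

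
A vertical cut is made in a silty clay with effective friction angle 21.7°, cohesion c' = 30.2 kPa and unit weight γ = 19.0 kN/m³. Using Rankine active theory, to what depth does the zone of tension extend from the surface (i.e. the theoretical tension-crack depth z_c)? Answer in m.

K_a = tan²(45° − 21.7°/2) = 0.4601; √K_a = 0.6783.
The active pressure is zero where K_a γ z = 2c√K_a, so z_c = 2c/(γ√K_a) = 2×30.2/(19.0×0.6783) = 4.686 m.

4.69 m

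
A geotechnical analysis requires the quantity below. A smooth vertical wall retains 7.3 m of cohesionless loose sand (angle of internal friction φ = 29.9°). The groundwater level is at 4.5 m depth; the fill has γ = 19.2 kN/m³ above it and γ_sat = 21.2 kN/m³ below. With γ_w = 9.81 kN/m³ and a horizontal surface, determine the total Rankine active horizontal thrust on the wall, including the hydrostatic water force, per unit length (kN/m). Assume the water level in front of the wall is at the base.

199 kN/m

K_a = tan²(45° − φ/2) = 0.3347.
γ' = 21.2 − 9.81 = 11.39 kN/m³. Depth below WT = 2.8 m.
σ'_h at WT = K_a γ d_w = 28.92 kPa; at base = 28.92 + K_a γ' × 2.8 = 39.59 kPa.
P₁ (0–4.5 m) = ½×28.92×4.5 = 65.06. P₂ (4.5–7.3 m) = ½(28.92+39.59)×2.8 = 95.91.
P_w = ½ γ_w h₂² = 0.5×9.81×2.8² = 38.46. Total = 65.06+95.91+38.46 = 199.4 kN/m.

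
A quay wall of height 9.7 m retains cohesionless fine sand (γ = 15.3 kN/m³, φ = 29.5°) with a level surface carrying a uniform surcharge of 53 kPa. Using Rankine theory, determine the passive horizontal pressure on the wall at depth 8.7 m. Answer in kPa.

K_p = (1 + sin φ)/(1 − sin φ) = 2.940.
σ_v = γz + q = 15.3 × 8.7 + 53 = 186.1 kPa.
σ_h = K_p σ_v = 2.940 × 186.1 = 547.2 kPa.

547 kPa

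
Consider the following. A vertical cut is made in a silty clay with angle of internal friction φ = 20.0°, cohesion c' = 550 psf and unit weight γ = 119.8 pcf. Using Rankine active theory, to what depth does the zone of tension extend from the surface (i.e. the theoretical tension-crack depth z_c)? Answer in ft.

13.1 ft

K_a = tan²(45° − 20.0°/2) = 0.4903; √K_a = 0.7002.
The active pressure is zero where K_a γ z = 2c√K_a, so z_c = 2c/(γ√K_a) = 2×550/(119.8×0.7002) = 13.11 ft.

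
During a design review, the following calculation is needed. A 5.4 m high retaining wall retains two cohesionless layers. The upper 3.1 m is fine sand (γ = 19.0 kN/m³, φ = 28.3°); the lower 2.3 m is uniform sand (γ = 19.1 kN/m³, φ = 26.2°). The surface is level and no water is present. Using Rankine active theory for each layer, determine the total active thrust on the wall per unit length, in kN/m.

105 kN/m

K_a1 = tan²(45°−28.3°/2) = 0.3568; K_a2 = tan²(45°−26.2°/2) = 0.3874.
Layer 1: σ at base = K_a1 γ₁ h₁ = 21.01 kPa; P₁ = ½×21.01×3.1 = 32.57.
Layer 2: σ_v at top = γ₁h₁ = 58.90; σ_h top = K_a2×58.90 = 22.82; σ_h base = K_a2×(58.90+19.1×2.3) = 39.84.
P₂ = ½(22.82+39.84)×2.3 = 72.06. Total P_a = 32.57+72.06 = 104.6 kN/m.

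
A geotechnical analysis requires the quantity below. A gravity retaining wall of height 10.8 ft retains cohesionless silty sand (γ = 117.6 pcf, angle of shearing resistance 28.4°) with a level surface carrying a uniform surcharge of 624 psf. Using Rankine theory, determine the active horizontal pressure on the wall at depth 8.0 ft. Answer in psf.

556 psf

K_a = (1 − sin φ)/(1 + sin φ) = 0.3554.
σ_v = γz + q = 117.6 × 8.0 + 624 = 1565 psf.
σ_h = K_a σ_v = 0.3554 × 1565 = 556.1 psf.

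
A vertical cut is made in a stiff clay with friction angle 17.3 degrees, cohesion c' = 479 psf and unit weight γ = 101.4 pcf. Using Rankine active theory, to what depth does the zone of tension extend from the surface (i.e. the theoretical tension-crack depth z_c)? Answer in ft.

12.8 ft

K_a = tan²(45° − 17.3°/2) = 0.5416; √K_a = 0.7359.
The active pressure is zero where K_a γ z = 2c√K_a, so z_c = 2c/(γ√K_a) = 2×479/(101.4×0.7359) = 12.84 ft.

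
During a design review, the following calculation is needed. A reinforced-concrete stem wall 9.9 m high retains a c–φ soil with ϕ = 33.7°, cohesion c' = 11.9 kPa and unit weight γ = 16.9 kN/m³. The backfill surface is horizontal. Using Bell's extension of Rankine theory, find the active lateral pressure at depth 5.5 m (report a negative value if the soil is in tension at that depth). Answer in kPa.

13.9 kPa

K_a = (1 − sin φ)/(1 + sin φ) = 0.2863.
σ_a = K_a γ z − 2c√K_a = 0.2863×16.9×5.5 − 2×11.9×0.5351 = 13.88 kPa.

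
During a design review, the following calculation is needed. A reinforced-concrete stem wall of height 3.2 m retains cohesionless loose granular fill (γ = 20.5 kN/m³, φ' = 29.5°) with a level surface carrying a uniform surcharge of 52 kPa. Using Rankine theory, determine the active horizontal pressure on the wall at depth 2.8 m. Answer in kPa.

K_a = (1 − sin φ)/(1 + sin φ) = 0.3401.
σ_v = γz + q = 20.5 × 2.8 + 52 = 109.4 kPa.
σ_h = K_a σ_v = 0.3401 × 109.4 = 37.21 kPa.

37.2 kPa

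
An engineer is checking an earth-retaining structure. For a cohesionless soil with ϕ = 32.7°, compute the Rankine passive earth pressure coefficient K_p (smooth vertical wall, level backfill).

3.35

K_p = (1 + sin φ)/(1 − sin φ) = tan²(45° + 32.7°/2) = 3.350.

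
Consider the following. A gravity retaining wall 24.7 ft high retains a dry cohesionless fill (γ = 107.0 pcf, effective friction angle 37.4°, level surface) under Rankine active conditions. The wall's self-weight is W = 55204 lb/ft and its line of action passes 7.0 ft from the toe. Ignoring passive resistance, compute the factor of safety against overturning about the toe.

5.89

K_a = tan²(45° − 37.4°/2) = 0.2443.
P_a = ½K_aγH² = 0.5×0.2443×107.0×24.7² = 7973 lb/ft, acting at H/3 = 8.233 ft above the base.
Overturning moment M_o = P_a × H/3 = 7973 × 8.233 = 65640.
Resisting moment M_r = W × 7.0 = 55204 × 7.0 = 386400.
FS_overturning = M_r/M_o = 386400/65640 = 5.887.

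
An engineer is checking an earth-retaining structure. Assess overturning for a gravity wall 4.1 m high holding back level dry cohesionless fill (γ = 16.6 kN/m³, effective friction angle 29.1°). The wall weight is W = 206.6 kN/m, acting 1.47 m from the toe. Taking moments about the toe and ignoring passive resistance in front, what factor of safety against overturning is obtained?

K_a = tan²(45° − 29.1°/2) = 0.3456.
P_a = ½K_aγH² = 0.5×0.3456×16.6×4.1² = 48.22 kN/m, acting at H/3 = 1.367 m above the base.
Overturning moment M_o = P_a × H/3 = 48.22 × 1.367 = 65.90.
Resisting moment M_r = W × 1.47 = 206.6 × 1.47 = 303.7.
FS_overturning = M_r/M_o = 303.7/65.90 = 4.609.

4.61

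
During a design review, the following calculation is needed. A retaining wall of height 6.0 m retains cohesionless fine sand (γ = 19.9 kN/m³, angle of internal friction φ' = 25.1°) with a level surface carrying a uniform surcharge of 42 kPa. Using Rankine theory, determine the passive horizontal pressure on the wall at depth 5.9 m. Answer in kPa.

K_p = (1 + sin φ)/(1 − sin φ) = 2.473.
σ_v = γz + q = 19.9 × 5.9 + 42 = 159.4 kPa.
σ_h = K_p σ_v = 2.473 × 159.4 = 394.3 kPa.

394 kPa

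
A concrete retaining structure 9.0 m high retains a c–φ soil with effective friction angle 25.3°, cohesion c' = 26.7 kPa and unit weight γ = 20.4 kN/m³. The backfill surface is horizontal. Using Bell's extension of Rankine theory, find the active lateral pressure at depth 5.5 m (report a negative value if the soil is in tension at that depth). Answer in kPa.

K_a = (1 − sin φ)/(1 + sin φ) = 0.4012.
σ_a = K_a γ z − 2c√K_a = 0.4012×20.4×5.5 − 2×26.7×0.6334 = 11.19 kPa.

11.2 kPa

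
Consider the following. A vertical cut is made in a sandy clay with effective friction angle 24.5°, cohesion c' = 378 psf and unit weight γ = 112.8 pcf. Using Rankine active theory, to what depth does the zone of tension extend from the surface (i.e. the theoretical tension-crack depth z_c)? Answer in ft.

K_a = tan²(45° − 24.5°/2) = 0.4137; √K_a = 0.6432.
The active pressure is zero where K_a γ z = 2c√K_a, so z_c = 2c/(γ√K_a) = 2×378/(112.8×0.6432) = 10.42 ft.

10.4 ft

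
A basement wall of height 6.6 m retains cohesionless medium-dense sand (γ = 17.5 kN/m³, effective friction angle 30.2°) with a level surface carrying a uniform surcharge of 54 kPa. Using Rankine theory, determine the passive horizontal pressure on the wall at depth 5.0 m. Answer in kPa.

K_p = (1 + sin φ)/(1 − sin φ) = 3.024.
σ_v = γz + q = 17.5 × 5.0 + 54 = 141.5 kPa.
σ_h = K_p σ_v = 3.024 × 141.5 = 427.9 kPa.

428 kPa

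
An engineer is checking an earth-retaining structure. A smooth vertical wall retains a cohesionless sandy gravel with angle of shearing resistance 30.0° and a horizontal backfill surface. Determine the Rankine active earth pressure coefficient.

K_a = (1 − sin φ)/(1 + sin φ) = (1 − sin 30.0°)/(1 + sin 30.0°) = 0.3333.

0.333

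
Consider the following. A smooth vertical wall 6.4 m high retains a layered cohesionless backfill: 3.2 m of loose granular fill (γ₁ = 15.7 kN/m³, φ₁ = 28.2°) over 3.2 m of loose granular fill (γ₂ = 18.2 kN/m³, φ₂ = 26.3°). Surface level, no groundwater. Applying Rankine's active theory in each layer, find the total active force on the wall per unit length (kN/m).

K_a1 = tan²(45°−28.2°/2) = 0.3582; K_a2 = tan²(45°−26.3°/2) = 0.3859.
Layer 1: σ at base = K_a1 γ₁ h₁ = 18.00 kPa; P₁ = ½×18.00×3.2 = 28.79.
Layer 2: σ_v at top = γ₁h₁ = 50.24; σ_h top = K_a2×50.24 = 19.39; σ_h base = K_a2×(50.24+18.2×3.2) = 41.87.
P₂ = ½(19.39+41.87)×3.2 = 98.01. Total P_a = 28.79+98.01 = 126.8 kN/m.

127 kN/m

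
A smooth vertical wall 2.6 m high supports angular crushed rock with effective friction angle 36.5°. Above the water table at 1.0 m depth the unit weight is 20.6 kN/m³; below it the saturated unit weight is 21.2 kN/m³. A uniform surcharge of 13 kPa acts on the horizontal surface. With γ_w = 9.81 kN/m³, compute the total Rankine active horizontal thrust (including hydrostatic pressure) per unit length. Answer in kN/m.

35.8 kN/m

K_a = tan²(45° − φ/2) = 0.2541.
γ' = 21.2 − 9.81 = 11.39 kN/m³. h₂ = H − d_w = 1.6 m.
σ'_h: at surface K_a·q = 3.303; at WT K_a(q+γd_w) = 8.536; at base K_a(q+γd_w+γ'h₂) = 13.17 kPa.
P₁ = ½(3.303+8.536)×1.0 = 5.920; P₂ = ½(8.536+13.17)×1.6 = 17.36; P_w = ½γ_w h₂² = 12.56.
Total = 5.920+17.36+12.56 = 35.84 kN/m.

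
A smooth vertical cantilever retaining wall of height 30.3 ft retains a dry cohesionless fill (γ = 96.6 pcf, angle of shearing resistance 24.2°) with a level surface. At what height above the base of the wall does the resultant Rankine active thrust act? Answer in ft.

10.1 ft

K_a = 0.4185.
The pressure distribution is triangular, so the resultant acts at H/3 above the base = 30.3/3 = 10.10 ft.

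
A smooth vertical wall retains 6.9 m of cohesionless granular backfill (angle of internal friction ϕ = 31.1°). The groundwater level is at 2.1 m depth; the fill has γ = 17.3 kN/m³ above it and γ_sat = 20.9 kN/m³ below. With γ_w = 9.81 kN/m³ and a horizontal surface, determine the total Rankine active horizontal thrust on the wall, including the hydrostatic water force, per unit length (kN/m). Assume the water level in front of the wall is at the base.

221 kN/m

K_a = tan²(45° − φ/2) = 0.3188.
γ' = 20.9 − 9.81 = 11.09 kN/m³. Depth below WT = 4.8 m.
σ'_h at WT = K_a γ d_w = 11.58 kPa; at base = 11.58 + K_a γ' × 4.8 = 28.55 kPa.
P₁ (0–2.1 m) = ½×11.58×2.1 = 12.16. P₂ (2.1–6.9 m) = ½(11.58+28.55)×4.8 = 96.32.
P_w = ½ γ_w h₂² = 0.5×9.81×4.8² = 113.0. Total = 12.16+96.32+113.0 = 221.5 kN/m.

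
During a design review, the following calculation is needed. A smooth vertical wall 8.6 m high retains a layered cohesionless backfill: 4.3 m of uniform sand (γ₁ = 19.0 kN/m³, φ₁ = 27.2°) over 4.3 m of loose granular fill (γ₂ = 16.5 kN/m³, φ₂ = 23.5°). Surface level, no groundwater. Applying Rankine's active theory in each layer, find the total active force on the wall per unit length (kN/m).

282 kN/m

K_a1 = tan²(45°−27.2°/2) = 0.3726; K_a2 = tan²(45°−23.5°/2) = 0.4298.
Layer 1: σ at base = K_a1 γ₁ h₁ = 30.44 kPa; P₁ = ½×30.44×4.3 = 65.45.
Layer 2: σ_v at top = γ₁h₁ = 81.70; σ_h top = K_a2×81.70 = 35.12; σ_h base = K_a2×(81.70+16.5×4.3) = 65.62.
P₂ = ½(35.12+65.62)×4.3 = 216.6. Total P_a = 65.45+216.6 = 282.0 kN/m.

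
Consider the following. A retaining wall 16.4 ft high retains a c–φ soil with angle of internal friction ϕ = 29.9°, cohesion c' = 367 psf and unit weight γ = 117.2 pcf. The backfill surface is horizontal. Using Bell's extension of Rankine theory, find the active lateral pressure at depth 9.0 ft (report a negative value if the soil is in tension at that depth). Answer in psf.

K_a = (1 − sin φ)/(1 + sin φ) = 0.3347.
σ_a = K_a γ z − 2c√K_a = 0.3347×117.2×9.0 − 2×367×0.5785 = -71.61 psf.

-71.6 psf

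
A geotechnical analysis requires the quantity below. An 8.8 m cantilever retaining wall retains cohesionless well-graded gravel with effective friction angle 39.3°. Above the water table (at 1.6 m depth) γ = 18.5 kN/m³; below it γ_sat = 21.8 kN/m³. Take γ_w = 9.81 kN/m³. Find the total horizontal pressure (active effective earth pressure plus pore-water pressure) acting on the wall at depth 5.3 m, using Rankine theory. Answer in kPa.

K_a = (1 − sin φ)/(1 + sin φ) = 0.2245.
γ' = 21.8 − 9.81 = 11.99 kN/m³.
Effective vertical stress at 5.3 m: σ'_v = 18.5×1.6 + 11.99×3.70 = 73.96 kPa.
σ'_h = K_a σ'_v = 0.2245 × 73.96 = 16.60 kPa; u = γ_w × 3.70 = 36.30 kPa.
Total σ_h = 16.60 + 36.30 = 52.90 kPa.

52.9 kPa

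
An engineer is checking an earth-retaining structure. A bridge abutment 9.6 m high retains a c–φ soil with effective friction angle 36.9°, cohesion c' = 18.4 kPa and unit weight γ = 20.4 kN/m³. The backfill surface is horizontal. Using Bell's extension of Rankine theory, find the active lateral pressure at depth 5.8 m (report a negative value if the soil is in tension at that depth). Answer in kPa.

K_a = (1 − sin φ)/(1 + sin φ) = 0.2497.
σ_a = K_a γ z − 2c√K_a = 0.2497×20.4×5.8 − 2×18.4×0.4997 = 11.15 kPa.

11.2 kPa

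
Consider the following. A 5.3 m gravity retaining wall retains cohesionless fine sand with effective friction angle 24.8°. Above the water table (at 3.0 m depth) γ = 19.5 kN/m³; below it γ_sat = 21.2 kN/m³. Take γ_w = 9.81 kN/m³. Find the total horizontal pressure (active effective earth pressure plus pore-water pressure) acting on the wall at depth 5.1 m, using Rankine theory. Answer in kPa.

54.3 kPa

K_a = (1 − sin φ)/(1 + sin φ) = 0.4090.
γ' = 21.2 − 9.81 = 11.39 kN/m³.
Effective vertical stress at 5.1 m: σ'_v = 19.5×3.0 + 11.39×2.10 = 82.42 kPa.
σ'_h = K_a σ'_v = 0.4090 × 82.42 = 33.71 kPa; u = γ_w × 2.10 = 20.60 kPa.
Total σ_h = 33.71 + 20.60 = 54.31 kPa.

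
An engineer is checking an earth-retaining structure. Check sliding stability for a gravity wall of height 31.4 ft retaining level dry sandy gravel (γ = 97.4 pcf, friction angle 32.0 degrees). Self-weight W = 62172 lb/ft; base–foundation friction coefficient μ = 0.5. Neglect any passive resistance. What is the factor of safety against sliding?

K_a = tan²(45° − 32.0°/2) = 0.3073.
P_a = ½K_aγH² = 0.5×0.3073×97.4×31.4² = 14750 lb/ft, acting at H/3 = 10.47 ft above the base.
FS_sliding = μW / P_a = 0.5×62172 / 14750 = 2.107.

2.11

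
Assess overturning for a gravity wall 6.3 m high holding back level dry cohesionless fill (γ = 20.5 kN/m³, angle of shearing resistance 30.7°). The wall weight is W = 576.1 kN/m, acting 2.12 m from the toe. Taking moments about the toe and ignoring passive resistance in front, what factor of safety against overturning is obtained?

K_a = tan²(45° − 30.7°/2) = 0.3240.
P_a = ½K_aγH² = 0.5×0.3240×20.5×6.3² = 131.8 kN/m, acting at H/3 = 2.100 m above the base.
Overturning moment M_o = P_a × H/3 = 131.8 × 2.100 = 276.8.
Resisting moment M_r = W × 2.12 = 576.1 × 2.12 = 1221.
FS_overturning = M_r/M_o = 1221/276.8 = 4.412.

4.41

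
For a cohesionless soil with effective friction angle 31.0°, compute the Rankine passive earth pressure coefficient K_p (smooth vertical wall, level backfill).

3.12

K_p = (1 + sin φ)/(1 − sin φ) = tan²(45° + 31.0°/2) = 3.124.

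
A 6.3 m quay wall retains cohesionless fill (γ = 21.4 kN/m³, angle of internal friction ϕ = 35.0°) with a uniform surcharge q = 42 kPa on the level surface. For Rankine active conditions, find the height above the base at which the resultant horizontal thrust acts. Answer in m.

2.50 m

K_a = 0.2710.
Triangular part P₁ = ½K_aγH² = 115.1 at H/3 = 2.100 m; rectangular part P₂ = K_a q H = 71.70 at H/2 = 3.150 m.
ȳ = (P₁·2.100 + P₂·3.150)/(P₁+P₂) = 2.503 m.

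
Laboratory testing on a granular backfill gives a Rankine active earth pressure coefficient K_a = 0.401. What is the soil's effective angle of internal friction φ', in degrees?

K_a = tan²(45° − φ/2) ⇒ 45° − φ/2 = arctan(√0.401) = 32.34°.
φ = 2(45° − 32.34°) = 25.31°.

25.3°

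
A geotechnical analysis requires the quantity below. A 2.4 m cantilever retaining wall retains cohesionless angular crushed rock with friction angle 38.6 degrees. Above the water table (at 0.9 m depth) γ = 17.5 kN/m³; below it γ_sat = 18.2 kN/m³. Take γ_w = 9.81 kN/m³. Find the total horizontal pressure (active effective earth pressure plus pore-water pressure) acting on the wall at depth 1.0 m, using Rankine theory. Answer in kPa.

4.82 kPa

K_a = (1 − sin φ)/(1 + sin φ) = 0.2316.
γ' = 18.2 − 9.81 = 8.390 kN/m³.
Effective vertical stress at 1.0 m: σ'_v = 17.5×0.9 + 8.390×0.100 = 16.59 kPa.
σ'_h = K_a σ'_v = 0.2316 × 16.59 = 3.842 kPa; u = γ_w × 0.100 = 0.9810 kPa.
Total σ_h = 3.842 + 0.9810 = 4.823 kPa.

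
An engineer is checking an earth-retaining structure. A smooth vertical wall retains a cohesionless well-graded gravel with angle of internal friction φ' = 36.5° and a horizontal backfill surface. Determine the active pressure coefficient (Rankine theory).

0.254

K_a = tan²(45° − φ/2) = tan²(26.75°) = 0.2541.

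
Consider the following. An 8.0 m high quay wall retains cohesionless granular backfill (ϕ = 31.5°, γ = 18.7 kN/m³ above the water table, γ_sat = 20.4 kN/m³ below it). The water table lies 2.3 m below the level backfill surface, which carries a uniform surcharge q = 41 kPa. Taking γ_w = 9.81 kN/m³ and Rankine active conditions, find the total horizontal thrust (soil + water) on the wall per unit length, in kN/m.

409 kN/m

K_a = tan²(45° − φ/2) = 0.3136.
γ' = 20.4 − 9.81 = 10.59 kN/m³. h₂ = H − d_w = 5.7 m.
σ'_h: at surface K_a·q = 12.86; at WT K_a(q+γd_w) = 26.35; at base K_a(q+γd_w+γ'h₂) = 45.28 kPa.
P₁ = ½(12.86+26.35)×2.3 = 45.09; P₂ = ½(26.35+45.28)×5.7 = 204.1; P_w = ½γ_w h₂² = 159.4.
Total = 45.09+204.1+159.4 = 408.6 kN/m.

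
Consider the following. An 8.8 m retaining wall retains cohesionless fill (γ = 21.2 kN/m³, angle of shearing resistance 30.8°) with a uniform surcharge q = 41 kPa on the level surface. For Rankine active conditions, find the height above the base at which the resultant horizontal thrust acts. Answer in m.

3.38 m

K_a = 0.3227.
Triangular part P₁ = ½K_aγH² = 264.9 at H/3 = 2.933 m; rectangular part P₂ = K_a q H = 116.4 at H/2 = 4.400 m.
ȳ = (P₁·2.933 + P₂·4.400)/(P₁+P₂) = 3.381 m.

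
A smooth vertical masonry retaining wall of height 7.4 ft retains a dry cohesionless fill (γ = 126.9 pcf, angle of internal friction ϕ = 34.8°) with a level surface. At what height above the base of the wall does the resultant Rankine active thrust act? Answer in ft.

K_a = 0.2733.
The pressure distribution is triangular, so the resultant acts at H/3 above the base = 7.4/3 = 2.467 ft.

2.47 ft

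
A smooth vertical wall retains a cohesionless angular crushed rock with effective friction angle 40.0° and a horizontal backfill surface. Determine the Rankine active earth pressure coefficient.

0.217

K_a = (1 − sin φ)/(1 + sin φ) = (1 − sin 40.0°)/(1 + sin 40.0°) = 0.2174.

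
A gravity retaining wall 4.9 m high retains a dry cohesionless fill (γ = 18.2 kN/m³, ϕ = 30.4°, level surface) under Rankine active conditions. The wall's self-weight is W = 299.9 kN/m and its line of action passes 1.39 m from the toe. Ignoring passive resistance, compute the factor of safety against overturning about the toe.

3.56

K_a = tan²(45° − 30.4°/2) = 0.3280.
P_a = ½K_aγH² = 0.5×0.3280×18.2×4.9² = 71.66 kN/m, acting at H/3 = 1.633 m above the base.
Overturning moment M_o = P_a × H/3 = 71.66 × 1.633 = 117.0.
Resisting moment M_r = W × 1.39 = 299.9 × 1.39 = 416.9.
FS_overturning = M_r/M_o = 416.9/117.0 = 3.561.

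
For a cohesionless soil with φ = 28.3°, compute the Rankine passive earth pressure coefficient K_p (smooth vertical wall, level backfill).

2.80

K_p = (1 + sin φ)/(1 − sin φ) = tan²(45° + 28.3°/2) = 2.803.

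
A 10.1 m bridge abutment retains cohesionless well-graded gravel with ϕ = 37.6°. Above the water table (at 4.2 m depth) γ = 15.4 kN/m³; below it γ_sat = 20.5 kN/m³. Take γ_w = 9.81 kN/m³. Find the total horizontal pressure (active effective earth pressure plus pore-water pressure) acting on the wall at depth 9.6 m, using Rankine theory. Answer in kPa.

K_a = (1 − sin φ)/(1 + sin φ) = 0.2421.
γ' = 20.5 − 9.81 = 10.69 kN/m³.
Effective vertical stress at 9.6 m: σ'_v = 15.4×4.2 + 10.69×5.40 = 122.4 kPa.
σ'_h = K_a σ'_v = 0.2421 × 122.4 = 29.64 kPa; u = γ_w × 5.40 = 52.97 kPa.
Total σ_h = 29.64 + 52.97 = 82.61 kPa.

82.6 kPa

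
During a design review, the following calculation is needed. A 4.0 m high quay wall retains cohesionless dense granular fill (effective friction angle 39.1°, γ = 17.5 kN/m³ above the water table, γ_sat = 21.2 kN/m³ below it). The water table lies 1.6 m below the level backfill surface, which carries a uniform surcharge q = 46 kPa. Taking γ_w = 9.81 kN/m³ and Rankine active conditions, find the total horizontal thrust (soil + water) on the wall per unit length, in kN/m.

K_a = tan²(45° − φ/2) = 0.2265.
γ' = 21.2 − 9.81 = 11.39 kN/m³. h₂ = H − d_w = 2.4 m.
σ'_h: at surface K_a·q = 10.42; at WT K_a(q+γd_w) = 16.76; at base K_a(q+γd_w+γ'h₂) = 22.95 kPa.
P₁ = ½(10.42+16.76)×1.6 = 21.74; P₂ = ½(16.76+22.95)×2.4 = 47.65; P_w = ½γ_w h₂² = 28.25.
Total = 21.74+47.65+28.25 = 97.65 kN/m.

97.6 kN/m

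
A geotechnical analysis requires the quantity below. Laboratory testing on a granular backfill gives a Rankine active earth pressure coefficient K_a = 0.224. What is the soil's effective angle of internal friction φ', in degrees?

K_a = tan²(45° − φ/2) ⇒ 45° − φ/2 = arctan(√0.224) = 25.33°.
φ = 2(45° − 25.33°) = 39.34°.

39.3°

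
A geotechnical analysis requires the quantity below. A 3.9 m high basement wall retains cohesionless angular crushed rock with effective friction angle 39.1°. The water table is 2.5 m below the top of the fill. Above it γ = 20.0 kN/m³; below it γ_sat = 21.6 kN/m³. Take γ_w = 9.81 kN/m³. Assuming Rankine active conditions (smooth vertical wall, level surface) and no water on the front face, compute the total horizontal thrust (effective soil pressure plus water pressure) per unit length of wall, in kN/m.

K_a = tan²(45° − φ/2) = 0.2265.
γ' = 21.6 − 9.81 = 11.79 kN/m³. Depth below WT = 1.4 m.
σ'_h at WT = K_a γ d_w = 11.32 kPa; at base = 11.32 + K_a γ' × 1.4 = 15.06 kPa.
P₁ (0–2.5 m) = ½×11.32×2.5 = 14.16. P₂ (2.5–3.9 m) = ½(11.32+15.06)×1.4 = 18.47.
P_w = ½ γ_w h₂² = 0.5×9.81×1.4² = 9.614. Total = 14.16+18.47+9.614 = 42.24 kN/m.

42.2 kN/m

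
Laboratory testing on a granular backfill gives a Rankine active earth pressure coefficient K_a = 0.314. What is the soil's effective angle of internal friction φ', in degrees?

K_a = tan²(45° − φ/2) ⇒ 45° − φ/2 = arctan(√0.314) = 29.26°.
φ = 2(45° − 29.26°) = 31.47°.

31.5°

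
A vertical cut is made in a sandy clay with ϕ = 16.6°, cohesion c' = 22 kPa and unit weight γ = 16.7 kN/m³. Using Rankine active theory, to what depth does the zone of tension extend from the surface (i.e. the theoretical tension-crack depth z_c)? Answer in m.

3.53 m

K_a = tan²(45° − 16.6°/2) = 0.5556; √K_a = 0.7454.
The active pressure is zero where K_a γ z = 2c√K_a, so z_c = 2c/(γ√K_a) = 2×22/(16.7×0.7454) = 3.535 m.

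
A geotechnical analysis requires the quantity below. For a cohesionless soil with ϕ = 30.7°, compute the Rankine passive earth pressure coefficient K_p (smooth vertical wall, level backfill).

K_p = (1 + sin φ)/(1 − sin φ) = tan²(45° + 30.7°/2) = 3.086.

3.09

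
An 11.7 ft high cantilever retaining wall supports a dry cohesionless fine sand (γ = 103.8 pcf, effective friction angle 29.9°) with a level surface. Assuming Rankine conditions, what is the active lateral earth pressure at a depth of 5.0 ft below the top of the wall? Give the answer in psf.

174 psf

K_a = (1 − sin φ)/(1 + sin φ) = 0.3347.
σ_h = K_a γ z = 0.3347 × 103.8 × 5.0 = 173.7 psf.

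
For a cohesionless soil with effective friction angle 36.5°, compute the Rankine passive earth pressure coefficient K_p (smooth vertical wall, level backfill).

3.94

K_p = (1 + sin φ)/(1 − sin φ) = tan²(45° + 36.5°/2) = 3.936.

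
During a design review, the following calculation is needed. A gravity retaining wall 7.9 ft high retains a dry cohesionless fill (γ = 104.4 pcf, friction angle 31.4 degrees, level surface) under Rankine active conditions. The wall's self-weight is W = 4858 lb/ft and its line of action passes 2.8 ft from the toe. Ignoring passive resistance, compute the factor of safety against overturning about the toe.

5.03

K_a = tan²(45° − 31.4°/2) = 0.3149.
P_a = ½K_aγH² = 0.5×0.3149×104.4×7.9² = 1026 lb/ft, acting at H/3 = 2.633 ft above the base.
Overturning moment M_o = P_a × H/3 = 1026 × 2.633 = 2702.
Resisting moment M_r = W × 2.8 = 4858 × 2.8 = 13600.
FS_overturning = M_r/M_o = 13600/2702 = 5.035.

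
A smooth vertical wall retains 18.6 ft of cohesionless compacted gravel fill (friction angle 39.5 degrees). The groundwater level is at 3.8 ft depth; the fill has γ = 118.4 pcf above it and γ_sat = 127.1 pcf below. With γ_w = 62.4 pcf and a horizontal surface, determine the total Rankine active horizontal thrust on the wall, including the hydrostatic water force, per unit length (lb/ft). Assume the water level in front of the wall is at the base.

K_a = tan²(45° − φ/2) = 0.2224.
γ' = 127.1 − 62.4 = 64.70 pcf. Depth below WT = 14.8 ft.
σ'_h at WT = K_a γ d_w = 100.1 psf; at base = 100.1 + K_a γ' × 14.8 = 313.1 psf.
P₁ (0–3.8 ft) = ½×100.1×3.8 = 190.1. P₂ (3.8–18.6 ft) = ½(100.1+313.1)×14.8 = 3057.
P_w = ½ γ_w h₂² = 0.5×62.4×14.8² = 6834. Total = 190.1+3057+6834 = 10080 lb/ft.

10100 lb/ft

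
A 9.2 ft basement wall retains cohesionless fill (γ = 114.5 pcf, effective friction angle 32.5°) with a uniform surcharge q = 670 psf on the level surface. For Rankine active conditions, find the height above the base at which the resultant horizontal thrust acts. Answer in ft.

3.93 ft

K_a = 0.3010.
Triangular part P₁ = ½K_aγH² = 1458 at H/3 = 3.067 ft; rectangular part P₂ = K_a q H = 1855 at H/2 = 4.600 ft.
ȳ = (P₁·3.067 + P₂·4.600)/(P₁+P₂) = 3.925 ft.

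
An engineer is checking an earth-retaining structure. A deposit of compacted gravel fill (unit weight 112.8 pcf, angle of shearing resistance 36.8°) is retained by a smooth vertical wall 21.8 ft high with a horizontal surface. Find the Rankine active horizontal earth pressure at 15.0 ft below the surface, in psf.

424 psf

K_a = (1 − sin φ)/(1 + sin φ) = 0.2508.
σ_h = K_a γ z = 0.2508 × 112.8 × 15.0 = 424.3 psf.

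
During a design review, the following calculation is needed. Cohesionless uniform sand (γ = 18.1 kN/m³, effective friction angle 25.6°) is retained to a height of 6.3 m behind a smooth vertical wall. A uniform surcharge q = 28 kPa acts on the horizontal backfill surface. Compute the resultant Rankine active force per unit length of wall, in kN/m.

K_a = tan²(45° − φ/2) = 0.3966.
Soil triangle: ½ K_a γ H² = 0.5×0.3966×18.1×6.3² = 142.4 kN/m.
Surcharge rectangle: K_a q H = 0.3966×28×6.3 = 69.95 kN/m.
Total = 142.4 + 69.95 = 212.4 kN/m.

212 kN/m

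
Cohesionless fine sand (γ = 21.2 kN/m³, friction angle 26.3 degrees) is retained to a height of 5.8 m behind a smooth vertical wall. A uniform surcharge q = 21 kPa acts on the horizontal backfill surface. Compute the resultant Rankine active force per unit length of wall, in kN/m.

185 kN/m

K_a = tan²(45° − φ/2) = 0.3859.
Soil triangle: ½ K_a γ H² = 0.5×0.3859×21.2×5.8² = 137.6 kN/m.
Surcharge rectangle: K_a q H = 0.3859×21×5.8 = 47.01 kN/m.
Total = 137.6 + 47.01 = 184.6 kN/m.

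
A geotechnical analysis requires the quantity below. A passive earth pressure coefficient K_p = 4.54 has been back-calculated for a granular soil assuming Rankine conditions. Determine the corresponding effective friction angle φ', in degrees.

39.7°

K_p = (1+sin φ)/(1−sin φ) ⇒ sin φ = (K_p − 1)/(K_p + 1) = 0.6390.
φ = arcsin(0.6390) = 39.72°.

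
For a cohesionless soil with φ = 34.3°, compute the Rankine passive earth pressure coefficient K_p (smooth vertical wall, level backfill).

3.58

K_p = (1 + sin φ)/(1 − sin φ) = tan²(45° + 34.3°/2) = 3.582.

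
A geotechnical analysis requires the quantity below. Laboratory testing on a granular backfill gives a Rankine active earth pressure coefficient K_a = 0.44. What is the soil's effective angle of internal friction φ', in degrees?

K_a = tan²(45° − φ/2) ⇒ 45° − φ/2 = arctan(√0.44) = 33.56°.
φ = 2(45° − 33.56°) = 22.89°.

22.9°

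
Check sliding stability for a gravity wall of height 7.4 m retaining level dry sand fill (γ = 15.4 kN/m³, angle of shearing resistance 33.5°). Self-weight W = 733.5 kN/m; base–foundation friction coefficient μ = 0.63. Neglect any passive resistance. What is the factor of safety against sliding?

3.80

K_a = tan²(45° − 33.5°/2) = 0.2887.
P_a = ½K_aγH² = 0.5×0.2887×15.4×7.4² = 121.7 kN/m, acting at H/3 = 2.467 m above the base.
FS_sliding = μW / P_a = 0.63×733.5 / 121.7 = 3.796.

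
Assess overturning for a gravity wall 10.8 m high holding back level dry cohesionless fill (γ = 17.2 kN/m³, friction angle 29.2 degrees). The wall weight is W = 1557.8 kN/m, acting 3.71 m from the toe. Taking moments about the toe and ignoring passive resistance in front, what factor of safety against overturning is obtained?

K_a = tan²(45° − 29.2°/2) = 0.3442.
P_a = ½K_aγH² = 0.5×0.3442×17.2×10.8² = 345.3 kN/m, acting at H/3 = 3.600 m above the base.
Overturning moment M_o = P_a × H/3 = 345.3 × 3.600 = 1243.
Resisting moment M_r = W × 3.71 = 1557.8 × 3.71 = 5779.
FS_overturning = M_r/M_o = 5779/1243 = 4.650.

4.65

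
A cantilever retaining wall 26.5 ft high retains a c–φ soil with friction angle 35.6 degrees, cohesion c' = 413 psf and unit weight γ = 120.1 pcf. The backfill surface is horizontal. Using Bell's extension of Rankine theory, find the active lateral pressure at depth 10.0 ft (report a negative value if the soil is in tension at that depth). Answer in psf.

-107 psf

K_a = (1 − sin φ)/(1 + sin φ) = 0.2641.
σ_a = K_a γ z − 2c√K_a = 0.2641×120.1×10.0 − 2×413×0.5139 = -107.3 psf.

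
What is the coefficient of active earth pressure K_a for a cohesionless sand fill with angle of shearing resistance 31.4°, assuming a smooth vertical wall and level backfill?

0.315

K_a = (1 − sin φ)/(1 + sin φ) = (1 − sin 31.4°)/(1 + sin 31.4°) = 0.3149.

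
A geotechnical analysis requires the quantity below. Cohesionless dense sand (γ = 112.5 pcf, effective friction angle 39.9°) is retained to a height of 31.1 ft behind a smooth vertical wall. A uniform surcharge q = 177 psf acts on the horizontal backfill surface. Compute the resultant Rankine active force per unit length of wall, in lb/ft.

13100 lb/ft

K_a = tan²(45° − φ/2) = 0.2184.
Soil triangle: ½ K_a γ H² = 0.5×0.2184×112.5×31.1² = 11880 lb/ft.
Surcharge rectangle: K_a q H = 0.2184×177×31.1 = 1202 lb/ft.
Total = 11880 + 1202 = 13090 lb/ft.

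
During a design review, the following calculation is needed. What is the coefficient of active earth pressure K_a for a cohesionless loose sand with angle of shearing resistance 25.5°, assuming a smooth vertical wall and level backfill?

0.398

K_a = (1 − sin φ)/(1 + sin φ) = (1 − sin 25.5°)/(1 + sin 25.5°) = 0.3981.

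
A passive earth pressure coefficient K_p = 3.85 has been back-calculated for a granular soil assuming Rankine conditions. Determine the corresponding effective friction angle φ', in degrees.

36.0°

K_p = (1+sin φ)/(1−sin φ) ⇒ sin φ = (K_p − 1)/(K_p + 1) = 0.5876.
φ = arcsin(0.5876) = 35.99°.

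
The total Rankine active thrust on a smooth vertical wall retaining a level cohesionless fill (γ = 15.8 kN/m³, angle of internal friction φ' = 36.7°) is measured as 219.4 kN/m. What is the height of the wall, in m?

10.5 m

K_a = 0.2519. P_a = ½ K_a γ H² ⇒ H = √(2P_a/(K_a γ)).
H = √(2×219.4/(0.2519×15.8)) = 10.50 m.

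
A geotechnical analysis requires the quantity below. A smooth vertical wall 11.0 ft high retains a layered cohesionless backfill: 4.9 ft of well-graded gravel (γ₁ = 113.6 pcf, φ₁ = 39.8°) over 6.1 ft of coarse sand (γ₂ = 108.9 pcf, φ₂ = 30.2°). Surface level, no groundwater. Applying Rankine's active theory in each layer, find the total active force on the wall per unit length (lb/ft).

2090 lb/ft

K_a1 = tan²(45°−39.8°/2) = 0.2194; K_a2 = tan²(45°−30.2°/2) = 0.3307.
Layer 1: σ at base = K_a1 γ₁ h₁ = 122.1 psf; P₁ = ½×122.1×4.9 = 299.3.
Layer 2: σ_v at top = γ₁h₁ = 556.6; σ_h top = K_a2×556.6 = 184.1; σ_h base = K_a2×(556.6+108.9×6.1) = 403.7.
P₂ = ½(184.1+403.7)×6.1 = 1793. Total P_a = 299.3+1793 = 2092 lb/ft.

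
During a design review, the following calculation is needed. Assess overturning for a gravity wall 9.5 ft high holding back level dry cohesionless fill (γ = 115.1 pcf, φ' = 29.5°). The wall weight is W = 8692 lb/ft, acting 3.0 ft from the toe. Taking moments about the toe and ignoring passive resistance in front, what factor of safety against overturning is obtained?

K_a = tan²(45° − 29.5°/2) = 0.3401.
P_a = ½K_aγH² = 0.5×0.3401×115.1×9.5² = 1766 lb/ft, acting at H/3 = 3.167 ft above the base.
Overturning moment M_o = P_a × H/3 = 1766 × 3.167 = 5594.
Resisting moment M_r = W × 3.0 = 8692 × 3.0 = 26080.
FS_overturning = M_r/M_o = 26080/5594 = 4.662.

4.66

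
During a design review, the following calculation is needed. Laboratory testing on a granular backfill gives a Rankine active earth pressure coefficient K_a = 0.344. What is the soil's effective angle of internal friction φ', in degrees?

29.2°

K_a = tan²(45° − φ/2) ⇒ 45° − φ/2 = arctan(√0.344) = 30.39°.
φ = 2(45° − 30.39°) = 29.22°.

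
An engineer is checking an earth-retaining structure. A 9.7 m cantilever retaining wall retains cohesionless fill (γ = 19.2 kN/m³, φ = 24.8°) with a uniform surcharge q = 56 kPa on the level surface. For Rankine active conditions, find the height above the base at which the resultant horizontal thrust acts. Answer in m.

K_a = 0.4090.
Triangular part P₁ = ½K_aγH² = 369.4 at H/3 = 3.233 m; rectangular part P₂ = K_a q H = 222.2 at H/2 = 4.850 m.
ȳ = (P₁·3.233 + P₂·4.850)/(P₁+P₂) = 3.840 m.

3.84 m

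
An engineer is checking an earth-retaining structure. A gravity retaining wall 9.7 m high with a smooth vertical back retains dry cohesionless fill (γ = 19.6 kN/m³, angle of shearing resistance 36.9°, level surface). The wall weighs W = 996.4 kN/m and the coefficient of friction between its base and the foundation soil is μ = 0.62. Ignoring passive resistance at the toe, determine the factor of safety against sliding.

K_a = tan²(45° − 36.9°/2) = 0.2497.
P_a = ½K_aγH² = 0.5×0.2497×19.6×9.7² = 230.2 kN/m, acting at H/3 = 3.233 m above the base.
FS_sliding = μW / P_a = 0.62×996.4 / 230.2 = 2.683.

2.68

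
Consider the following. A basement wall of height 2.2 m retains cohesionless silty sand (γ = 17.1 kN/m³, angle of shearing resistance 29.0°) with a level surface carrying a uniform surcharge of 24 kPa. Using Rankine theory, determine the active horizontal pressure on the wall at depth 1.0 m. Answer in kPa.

14.3 kPa

K_a = (1 − sin φ)/(1 + sin φ) = 0.3470.
σ_v = γz + q = 17.1 × 1.0 + 24 = 41.10 kPa.
σ_h = K_a σ_v = 0.3470 × 41.10 = 14.26 kPa.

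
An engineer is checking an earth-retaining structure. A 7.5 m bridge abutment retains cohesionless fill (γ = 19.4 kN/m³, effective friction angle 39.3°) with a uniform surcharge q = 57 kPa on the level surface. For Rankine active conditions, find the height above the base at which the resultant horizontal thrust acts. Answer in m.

3.05 m

K_a = 0.2245.
Triangular part P₁ = ½K_aγH² = 122.5 at H/3 = 2.500 m; rectangular part P₂ = K_a q H = 95.95 at H/2 = 3.750 m.
ȳ = (P₁·2.500 + P₂·3.750)/(P₁+P₂) = 3.049 m.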